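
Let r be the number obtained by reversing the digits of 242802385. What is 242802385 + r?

Reverse of 242802385 is 583208242.
242802385 + 583208242 = 826010627

826010627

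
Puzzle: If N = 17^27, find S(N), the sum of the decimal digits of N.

152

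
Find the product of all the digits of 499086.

0

4×9×9×0×8×6 = 0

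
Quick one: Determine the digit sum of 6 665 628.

39

6+6+6+5+6+2+8 = 39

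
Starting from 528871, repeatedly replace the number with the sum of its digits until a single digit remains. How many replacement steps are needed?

528871 → 31 → 4 (2 steps)

2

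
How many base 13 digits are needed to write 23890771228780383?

15

23890771228780383 in base 13 is 60B5930A1AB1695, which has 15 digits.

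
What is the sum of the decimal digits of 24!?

24! = 620448401733239439360000
Sum of its 24 digits: 81.

81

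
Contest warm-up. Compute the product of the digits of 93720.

0

9×3×7×2×0 = 0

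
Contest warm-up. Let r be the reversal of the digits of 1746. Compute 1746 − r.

Reverse of 1746 is 6471.
1746 − 6471 = -4725

-4725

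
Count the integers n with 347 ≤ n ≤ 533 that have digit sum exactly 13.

The integers in [347, 533] that have digit sum exactly 13: 355, 364, 373, 382, 391, 409, …, 517, 526.
18 qualify.

18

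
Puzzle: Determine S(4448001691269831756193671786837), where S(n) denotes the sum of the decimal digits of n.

150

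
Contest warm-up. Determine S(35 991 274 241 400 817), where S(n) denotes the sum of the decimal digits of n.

3+5+9+9+1+2+7+4+2+4+1+4+0+0+8+1+7 = 67

67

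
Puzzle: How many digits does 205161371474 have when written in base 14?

205161371474 in base 14 is 9D0378B92A, which has 10 digits.

10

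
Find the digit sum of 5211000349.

5+2+1+1+0+0+0+3+4+9 = 25

25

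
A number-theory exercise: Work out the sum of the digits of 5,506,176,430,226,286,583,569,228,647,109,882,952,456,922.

200

5+5+0+6+1+7+6+4+3+0+2+2+6+2+8+6+5+8+3+5+6+9+2+2+8+6+4+7+1+0+9+8+8+2+9+5+2+4+5+6+9+2+2 = 200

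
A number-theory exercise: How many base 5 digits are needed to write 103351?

8

103351 in base 5 is 11301401, which has 8 digits.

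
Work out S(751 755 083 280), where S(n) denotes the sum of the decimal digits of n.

7+5+1+7+5+5+0+8+3+2+8+0 = 51

51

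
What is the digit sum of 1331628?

24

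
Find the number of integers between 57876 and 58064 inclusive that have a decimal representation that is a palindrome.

1

The integers in [57876, 58064] that have a decimal representation that is a palindrome: 57975.
1 qualifies.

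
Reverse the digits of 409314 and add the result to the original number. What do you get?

823218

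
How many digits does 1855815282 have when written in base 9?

10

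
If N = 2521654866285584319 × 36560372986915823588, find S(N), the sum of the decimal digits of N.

144

2521654866285584319 × 36560372986915823588 = 92192642455672310104932130597703116572
Sum of its 38 digits: 144.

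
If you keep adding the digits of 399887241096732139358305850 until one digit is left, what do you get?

3+9+9+8+8+7+2+4+1+0+9+6+7+3+2+1+3+9+3+5+8+3+0+5+8+5+0 = 128
1+2+8 = 11
1+1 = 2

2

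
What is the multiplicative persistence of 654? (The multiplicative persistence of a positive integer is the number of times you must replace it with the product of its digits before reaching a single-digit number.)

654 → 120 → 0 (2 steps)

2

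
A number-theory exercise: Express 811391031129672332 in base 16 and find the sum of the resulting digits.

107

811391031129672332 in base 16 is B42A3D8086C0A8C.
Digit sum: 11+4+2+10+3+13+8+0+8+6+12+0+10+8+12 = 107.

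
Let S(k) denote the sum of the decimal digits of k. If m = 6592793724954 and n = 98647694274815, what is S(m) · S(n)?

5760

S(6592793724954) = 6+5+9+2+7+9+3+7+2+4+9+5+4 = 72.
S(98647694274815) = 9+8+6+4+7+6+9+4+2+7+4+8+1+5 = 80.
72 · 80 = 5760.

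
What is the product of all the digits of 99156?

9×9×1×5×6 = 2430

2430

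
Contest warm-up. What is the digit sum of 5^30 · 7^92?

463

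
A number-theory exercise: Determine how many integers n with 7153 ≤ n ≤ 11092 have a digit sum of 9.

58

The integers in [7153, 11092] that have a digit sum of 9: 7200, 8001, 8010, 8100, 9000, 10008, …, 11061, 11070.
58 qualify.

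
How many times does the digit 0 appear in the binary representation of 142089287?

16

142089287 in base 2 is 1000011110000001110001000111.
The digit 0 appears 16 times.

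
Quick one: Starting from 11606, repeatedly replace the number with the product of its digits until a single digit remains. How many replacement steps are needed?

11606 → 0 (1 step)

1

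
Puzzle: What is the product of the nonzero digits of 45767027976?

4×5×7×6×7×2×7×9×7×6 = 31116960

31116960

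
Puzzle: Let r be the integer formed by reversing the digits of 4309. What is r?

9034

Reversing 4309 gives 9034.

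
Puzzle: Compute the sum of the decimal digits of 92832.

24

9+2+8+3+2 = 24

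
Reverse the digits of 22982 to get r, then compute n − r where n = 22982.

Reverse of 22982 is 28922.
22982 − 28922 = -5940

-5940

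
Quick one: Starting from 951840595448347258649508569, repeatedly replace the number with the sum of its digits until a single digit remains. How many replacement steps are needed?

951840595448347258649508569 → 143 → 8 (2 steps)

2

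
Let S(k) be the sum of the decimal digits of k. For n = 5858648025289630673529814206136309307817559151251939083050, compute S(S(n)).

8

First digit sum: 251.
2+5+1 = 8.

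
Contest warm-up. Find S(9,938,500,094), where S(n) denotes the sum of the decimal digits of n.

47

9+9+3+8+5+0+0+0+9+4 = 47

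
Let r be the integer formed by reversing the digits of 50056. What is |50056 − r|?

Reverse of 50056 is 65005.
|50056 − 65005| = 14949

14949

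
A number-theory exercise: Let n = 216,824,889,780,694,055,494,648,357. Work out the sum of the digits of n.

142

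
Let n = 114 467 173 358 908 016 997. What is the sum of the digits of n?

1+1+4+4+6+7+1+7+3+3+5+8+9+0+8+0+1+6+9+9+7 = 99

99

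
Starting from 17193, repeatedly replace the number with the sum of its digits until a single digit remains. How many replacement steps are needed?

17193 → 21 → 3 (2 steps)

2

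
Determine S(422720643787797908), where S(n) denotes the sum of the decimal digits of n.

92

4+2+2+7+2+0+6+4+3+7+8+7+7+9+7+9+0+8 = 92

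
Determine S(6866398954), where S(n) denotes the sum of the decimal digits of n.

64

6+8+6+6+3+9+8+9+5+4 = 64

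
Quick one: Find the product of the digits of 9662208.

9×6×6×2×2×0×8 = 0

0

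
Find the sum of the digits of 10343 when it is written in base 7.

10343 in base 7 is 42104.
Digit sum: 4+2+1+0+4 = 11.

11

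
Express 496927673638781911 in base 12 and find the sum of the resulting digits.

496927673638781911 in base 12 is 283058B4376150507.
Digit sum: 2+8+3+0+5+8+11+4+3+7+6+1+5+0+5+0+7 = 75.

75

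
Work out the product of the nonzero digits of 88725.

4480

8×8×7×2×5 = 4480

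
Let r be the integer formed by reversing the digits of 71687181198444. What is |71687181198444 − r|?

27198063019827

Reverse of 71687181198444 is 44489118178617.
|71687181198444 − 44489118178617| = 27198063019827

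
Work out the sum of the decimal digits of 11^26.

112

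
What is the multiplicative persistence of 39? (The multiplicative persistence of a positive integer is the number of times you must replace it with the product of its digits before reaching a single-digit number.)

3

39 → 27 → 14 → 4 (3 steps)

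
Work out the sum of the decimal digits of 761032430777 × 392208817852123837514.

142

761032430777 × 392208817852123837514 = 298483630022175436195304800768378
Sum of its 33 digits: 142.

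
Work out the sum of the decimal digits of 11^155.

716

11^155 = 260535075169591169155109973940321601445413278727283368368979305169422318984342743427117925631089924806235580526965261292342291576187576801096969641439035250780051
Sum of its 162 digits: 716.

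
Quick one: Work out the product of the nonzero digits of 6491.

6×4×9×1 = 216

216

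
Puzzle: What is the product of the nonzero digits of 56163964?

5×6×1×6×3×9×6×4 = 116640

116640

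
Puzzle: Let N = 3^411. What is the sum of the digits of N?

873

3^411 = 12497860988609661989985908316862121345365733750056434625445348577851150669206262037035552996595971474714675341257307323719491012053294506516167719275867557176732080664248168201101750312783687113147
Sum of its 197 digits: 873.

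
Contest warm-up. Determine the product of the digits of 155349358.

324000

1×5×5×3×4×9×3×5×8 = 324000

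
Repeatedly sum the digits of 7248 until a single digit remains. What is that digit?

7+2+4+8 = 21
2+1 = 3

3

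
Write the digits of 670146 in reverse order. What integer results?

641076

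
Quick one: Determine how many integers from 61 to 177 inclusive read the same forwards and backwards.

12

The integers in [61, 177] that read the same forwards and backwards: 66, 77, 88, 99, 101, 111, …, 161, 171.
12 qualify.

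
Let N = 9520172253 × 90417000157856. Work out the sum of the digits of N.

9520172253 × 90417000157856 = 860785416102317311169568
Sum of its 24 digits: 99.

99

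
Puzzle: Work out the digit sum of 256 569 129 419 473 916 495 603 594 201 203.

142

2+5+6+5+6+9+1+2+9+4+1+9+4+7+3+9+1+6+4+9+5+6+0+3+5+9+4+2+0+1+2+0+3 = 142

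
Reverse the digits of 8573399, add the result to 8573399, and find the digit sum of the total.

34

Reversal of 8573399 is 9933758; 8573399 + 9933758 = 18507157.
Digit sum of 18507157: 1+8+5+0+7+1+5+7 = 34.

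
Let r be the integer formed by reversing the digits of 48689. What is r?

Reversing 48689 gives 98684.

98684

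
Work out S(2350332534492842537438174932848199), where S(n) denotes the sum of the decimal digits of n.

154

2+3+5+0+3+3+2+5+3+4+4+9+2+8+4+2+5+3+7+4+3+8+1+7+4+9+3+2+8+4+8+1+9+9 = 154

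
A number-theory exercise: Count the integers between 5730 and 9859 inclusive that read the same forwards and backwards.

The integers in [5730, 9859] that read the same forwards and backwards: 5775, 5885, 5995, 6006, 6116, 6226, …, 9669, 9779.
41 qualify.

41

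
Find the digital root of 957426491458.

1

9+5+7+4+2+6+4+9+1+4+5+8 = 64
6+4 = 10
1+0 = 1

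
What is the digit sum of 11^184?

889

11^184 = 413289211980795893550867391315684296265168429624972297030495401817904723947960181781663934139610067720554781214108238005055069779414158886672158777726628337040339795995358210585552173836929441
Sum of its 192 digits: 889.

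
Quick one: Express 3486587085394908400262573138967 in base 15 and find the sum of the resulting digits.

191

3486587085394908400262573138967 in base 15 is DC1AB19370D78210DB964E9D2C.
Digit sum: 13+12+1+10+11+1+9+3+7+0+13+7+8+2+1+0+13+11+9+6+4+14+9+13+2+12 = 191.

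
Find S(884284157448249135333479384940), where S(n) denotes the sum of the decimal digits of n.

144

8+8+4+2+8+4+1+5+7+4+4+8+2+4+9+1+3+5+3+3+3+4+7+9+3+8+4+9+4+0 = 144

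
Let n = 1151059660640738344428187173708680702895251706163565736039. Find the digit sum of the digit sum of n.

First digit sum: 249.
2+4+9 = 15.

15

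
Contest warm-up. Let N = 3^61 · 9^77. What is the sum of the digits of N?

450

3^61 · 9^77 = 3811270424278961608888624683228452537867375693412460857051050490522796416341131202683407568805359256907
Sum of its 103 digits: 450.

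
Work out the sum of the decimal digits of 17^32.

17^32 = 2367911594760467245844106297320951247361
Sum of its 40 digits: 172.

172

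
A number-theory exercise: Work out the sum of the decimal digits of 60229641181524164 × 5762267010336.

114

60229641181524164 × 5762267010336 = 347059274424671271172021759104
Sum of its 30 digits: 114.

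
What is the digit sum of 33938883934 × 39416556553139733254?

33938883934 × 39416556553139733254 = 1337753937934956510191226141236
Sum of its 31 digits: 128.

128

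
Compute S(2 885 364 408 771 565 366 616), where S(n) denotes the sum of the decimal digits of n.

107

2+8+8+5+3+6+4+4+0+8+7+7+1+5+6+5+3+6+6+6+1+6 = 107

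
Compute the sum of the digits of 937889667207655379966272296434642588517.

9+3+7+8+8+9+6+6+7+2+0+7+6+5+5+3+7+9+9+6+6+2+7+2+2+9+6+4+3+4+6+4+2+5+8+8+5+1+7 = 213

213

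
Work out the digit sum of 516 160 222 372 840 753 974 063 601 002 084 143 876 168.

158

5+1+6+1+6+0+2+2+2+3+7+2+8+4+0+7+5+3+9+7+4+0+6+3+6+0+1+0+0+2+0+8+4+1+4+3+8+7+6+1+6+8 = 158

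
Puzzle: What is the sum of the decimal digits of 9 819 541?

37

9+8+1+9+5+4+1 = 37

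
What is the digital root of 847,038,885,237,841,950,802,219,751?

8

8+4+7+0+3+8+8+8+5+2+3+7+8+4+1+9+5+0+8+0+2+2+1+9+7+5+1 = 125
1+2+5 = 8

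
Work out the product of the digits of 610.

0

6×1×0 = 0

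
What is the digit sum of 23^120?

23^120 = 25547024360008320034716845003257365943632624968308007978003956631070331770034737801377170772800110738892953971818279672252777842139713519289874946645982858448971201
Sum of its 164 digits: 721.

721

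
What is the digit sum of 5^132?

406

5^132 = 183670992315982423120115083940975887159166493245638675235742454106002696789801120758056640625
Sum of its 93 digits: 406.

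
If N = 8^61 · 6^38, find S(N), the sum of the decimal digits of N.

378

8^61 · 6^38 = 4552361282961587511391095190833107256374557651153180611397755065170757898866710806528
Sum of its 85 digits: 378.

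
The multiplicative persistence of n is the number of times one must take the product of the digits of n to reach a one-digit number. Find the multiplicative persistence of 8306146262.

1

8306146262 → 0 (1 step)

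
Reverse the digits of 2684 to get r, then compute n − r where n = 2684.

Reverse of 2684 is 4862.
2684 − 4862 = -2178

-2178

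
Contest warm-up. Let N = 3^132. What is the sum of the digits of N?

3^132 = 955004950796825236893190701774414011919935138974343129836853841
Sum of its 63 digits: 288.

288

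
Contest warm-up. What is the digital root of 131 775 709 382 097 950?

1+3+1+7+7+5+7+0+9+3+8+2+0+9+7+9+5+0 = 83
8+3 = 11
1+1 = 2
(Equivalently, 131 775 709 382 097 950 mod 9 = 2.)

2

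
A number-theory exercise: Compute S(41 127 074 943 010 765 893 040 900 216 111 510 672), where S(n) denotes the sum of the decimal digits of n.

4+1+1+2+7+0+7+4+9+4+3+0+1+0+7+6+5+8+9+3+0+4+0+9+0+0+2+1+6+1+1+1+5+1+0+6+7+2 = 127

127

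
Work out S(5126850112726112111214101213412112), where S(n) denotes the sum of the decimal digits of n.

79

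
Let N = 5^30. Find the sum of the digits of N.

5^30 = 931322574615478515625
Sum of its 21 digits: 91.

91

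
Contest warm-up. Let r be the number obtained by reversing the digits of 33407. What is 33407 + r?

103840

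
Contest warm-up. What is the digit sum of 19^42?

19^42 = 510095203738582479622335815880298130716653502143703561
Sum of its 54 digits: 217.

217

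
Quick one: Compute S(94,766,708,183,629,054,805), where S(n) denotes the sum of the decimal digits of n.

9+4+7+6+6+7+0+8+1+8+3+6+2+9+0+5+4+8+0+5 = 98

98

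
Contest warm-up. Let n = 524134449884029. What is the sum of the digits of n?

67

5+2+4+1+3+4+4+4+9+8+8+4+0+2+9 = 67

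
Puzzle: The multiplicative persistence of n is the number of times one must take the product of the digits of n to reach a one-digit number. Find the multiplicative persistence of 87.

87 → 56 → 30 → 0 (3 steps)

3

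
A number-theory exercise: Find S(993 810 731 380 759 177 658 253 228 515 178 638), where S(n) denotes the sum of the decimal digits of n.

173

9+9+3+8+1+0+7+3+1+3+8+0+7+5+9+1+7+7+6+5+8+2+5+3+2+2+8+5+1+5+1+7+8+6+3+8 = 173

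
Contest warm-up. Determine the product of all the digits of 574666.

30240

5×7×4×6×6×6 = 30240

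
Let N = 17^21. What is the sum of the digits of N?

116

17^21 = 69091933913008732880827217
Sum of its 26 digits: 116.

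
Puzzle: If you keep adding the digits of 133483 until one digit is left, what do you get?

1+3+3+4+8+3 = 22
2+2 = 4

4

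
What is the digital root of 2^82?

7

The digital root of n equals n mod 9 (or 9 when 9 | n), so we need 2^82 mod 9.
2^82 ≡ 7 (mod 9), so the digital root is 7.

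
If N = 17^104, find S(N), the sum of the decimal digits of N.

631

17^104 = 92616384514023830505527756621603806691702589859285587757643739913453969611054647959639422888955801421667619917987775636617851521
Sum of its 128 digits: 631.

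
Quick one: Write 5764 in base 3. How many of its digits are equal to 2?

3

5764 in base 3 is 21220111.
The digit 2 appears 3 times.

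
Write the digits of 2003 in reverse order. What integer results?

Reversing 2003 gives 3002.

3002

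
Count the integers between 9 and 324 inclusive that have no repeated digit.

The integers in [9, 324] that have no repeated digit: 9, 10, 12, 13, 14, 15, …, 321, 324.
245 qualify.

245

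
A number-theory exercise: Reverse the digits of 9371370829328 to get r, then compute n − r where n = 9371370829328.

1132090097589

Reverse of 9371370829328 is 8239280731739.
9371370829328 − 8239280731739 = 1132090097589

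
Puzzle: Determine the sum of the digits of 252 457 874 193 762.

2+5+2+4+5+7+8+7+4+1+9+3+7+6+2 = 72

72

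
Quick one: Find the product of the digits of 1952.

1×9×5×2 = 90

90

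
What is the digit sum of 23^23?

146

23^23 = 20880467999847912034355032910567
Sum of its 32 digits: 146.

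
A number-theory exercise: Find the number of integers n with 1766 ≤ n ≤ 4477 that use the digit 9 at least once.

757

The integers in [1766, 4477] that use the digit 9 at least once: 1769, 1779, 1789, 1790, 1791, 1792, …, 4459, 4469.
757 qualify.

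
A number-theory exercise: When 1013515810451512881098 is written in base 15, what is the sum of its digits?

1013515810451512881098 in base 15 is A447CC9EAA10D25218.
Digit sum: 10+4+4+7+12+12+9+14+10+10+1+0+13+2+5+2+1+8 = 124.

124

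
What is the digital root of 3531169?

1

3+5+3+1+1+6+9 = 28
2+8 = 10
1+0 = 1
(Equivalently, 3531169 mod 9 = 1.)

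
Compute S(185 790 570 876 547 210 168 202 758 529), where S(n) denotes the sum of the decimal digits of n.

137

1+8+5+7+9+0+5+7+0+8+7+6+5+4+7+2+1+0+1+6+8+2+0+2+7+5+8+5+2+9 = 137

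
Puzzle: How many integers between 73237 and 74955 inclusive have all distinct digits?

The integers in [73237, 74955] that have all distinct digits: 73240, 73241, 73245, 73246, 73248, 73249, …, 74952, 74953.
562 qualify.

562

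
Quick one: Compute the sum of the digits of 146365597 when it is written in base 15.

63

146365597 in base 15 is CCB28B7.
Digit sum: 12+12+11+2+8+11+7 = 63.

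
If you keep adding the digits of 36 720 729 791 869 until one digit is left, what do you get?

3+6+7+2+0+7+2+9+7+9+1+8+6+9 = 76
7+6 = 13
1+3 = 4

4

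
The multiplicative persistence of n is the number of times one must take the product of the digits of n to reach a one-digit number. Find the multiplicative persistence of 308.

308 → 0 (1 step)

1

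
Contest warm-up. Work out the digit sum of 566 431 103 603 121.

5+6+6+4+3+1+1+0+3+6+0+3+1+2+1 = 42

42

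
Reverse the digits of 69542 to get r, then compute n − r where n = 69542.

44946

Reverse of 69542 is 24596.
69542 − 24596 = 44946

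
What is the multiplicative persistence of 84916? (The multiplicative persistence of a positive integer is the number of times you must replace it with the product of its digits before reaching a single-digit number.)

3

84916 → 1728 → 112 → 2 (3 steps)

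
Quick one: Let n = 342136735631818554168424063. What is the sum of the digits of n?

109

3+4+2+1+3+6+7+3+5+6+3+1+8+1+8+5+5+4+1+6+8+4+2+4+0+6+3 = 109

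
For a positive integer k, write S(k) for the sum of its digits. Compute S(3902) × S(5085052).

S(3902) = 3+9+0+2 = 14.
S(5085052) = 5+0+8+5+0+5+2 = 25.
14 · 25 = 350.

350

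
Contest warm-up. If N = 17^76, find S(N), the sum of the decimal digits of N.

424

17^76 = 3266765984047762476113020857636095423501569427358254713188473809448582822334363925830408857281
Sum of its 94 digits: 424.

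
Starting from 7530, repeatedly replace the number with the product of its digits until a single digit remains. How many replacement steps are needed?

1

7530 → 0 (1 step)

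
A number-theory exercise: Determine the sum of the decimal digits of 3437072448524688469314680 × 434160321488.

154

3437072448524688469314680 × 434160321488 = 1492240479229026077142708091837843840
Sum of its 37 digits: 154.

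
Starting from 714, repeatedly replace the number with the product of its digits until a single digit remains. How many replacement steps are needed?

714 → 28 → 16 → 6 (3 steps)

3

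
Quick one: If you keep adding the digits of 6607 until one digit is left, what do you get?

1

6+6+0+7 = 19
1+9 = 10
1+0 = 1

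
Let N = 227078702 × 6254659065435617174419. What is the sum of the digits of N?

116

227078702 × 6254659065435617174419 = 1420299862031653012535974124138
Sum of its 31 digits: 116.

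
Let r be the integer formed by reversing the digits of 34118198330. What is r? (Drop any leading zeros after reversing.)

3389181143

Reversing 34118198330 gives 3389181143.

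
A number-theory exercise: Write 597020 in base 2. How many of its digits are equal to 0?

12

597020 in base 2 is 10010001110000011100.
The digit 0 appears 12 times.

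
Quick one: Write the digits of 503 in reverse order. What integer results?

Reversing 503 gives 305.

305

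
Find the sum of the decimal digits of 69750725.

41

6+9+7+5+0+7+2+5 = 41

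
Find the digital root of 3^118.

The digital root of n equals n mod 9 (or 9 when 9 | n), so we need 3^118 mod 9.
3^118 ≡ 0 (mod 9), so the digital root is 9.

9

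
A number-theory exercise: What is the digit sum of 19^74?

388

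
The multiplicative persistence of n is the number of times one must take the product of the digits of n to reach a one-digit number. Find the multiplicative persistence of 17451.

2

17451 → 140 → 0 (2 steps)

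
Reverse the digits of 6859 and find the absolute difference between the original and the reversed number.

2727

Reverse of 6859 is 9586.
|6859 − 9586| = 2727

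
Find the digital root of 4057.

4+0+5+7 = 16
1+6 = 7
(Equivalently, 4057 mod 9 = 7.)

7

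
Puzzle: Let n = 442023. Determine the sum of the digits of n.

4+4+2+0+2+3 = 15

15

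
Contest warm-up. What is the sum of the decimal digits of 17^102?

595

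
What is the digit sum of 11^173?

833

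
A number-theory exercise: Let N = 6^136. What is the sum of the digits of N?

6^136 = 6738605811544832916404944710839227866895803064850951683710862125118065920077148776367390663479029248557056
Sum of its 106 digits: 486.

486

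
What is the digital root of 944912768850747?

9

9+4+4+9+1+2+7+6+8+8+5+0+7+4+7 = 81
8+1 = 9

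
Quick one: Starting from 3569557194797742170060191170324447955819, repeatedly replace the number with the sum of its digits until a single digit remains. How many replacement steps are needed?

3569557194797742170060191170324447955819 → 184 → 13 → 4 (3 steps)

3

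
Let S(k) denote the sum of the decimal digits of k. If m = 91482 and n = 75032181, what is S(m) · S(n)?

648

S(91482) = 9+1+4+8+2 = 24.
S(75032181) = 7+5+0+3+2+1+8+1 = 27.
24 · 27 = 648.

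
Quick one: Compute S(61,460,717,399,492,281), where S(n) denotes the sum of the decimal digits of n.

79

6+1+4+6+0+7+1+7+3+9+9+4+9+2+2+8+1 = 79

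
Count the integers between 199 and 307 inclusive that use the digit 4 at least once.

The integers in [199, 307] that use the digit 4 at least once: 204, 214, 224, 234, 240, 241, …, 294, 304.
20 qualify.

20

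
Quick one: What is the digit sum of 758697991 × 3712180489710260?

116

758697991 × 3712180489710260 = 2816423879772570434087660
Sum of its 25 digits: 116.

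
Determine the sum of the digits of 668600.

26

6+6+8+6+0+0 = 26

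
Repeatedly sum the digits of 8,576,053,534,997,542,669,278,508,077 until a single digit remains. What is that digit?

3

8+5+7+6+0+5+3+5+3+4+9+9+7+5+4+2+6+6+9+2+7+8+5+0+8+0+7+7 = 147
1+4+7 = 12
1+2 = 3
(Equivalently, 8,576,053,534,997,542,669,278,508,077 mod 9 = 3.)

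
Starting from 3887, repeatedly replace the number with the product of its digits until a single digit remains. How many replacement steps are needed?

4

3887 → 1344 → 48 → 32 → 6 (4 steps)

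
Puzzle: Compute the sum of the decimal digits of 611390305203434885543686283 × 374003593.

149

611390305203434885543686283 × 374003593 = 228662170871451243134882428306814819
Sum of its 36 digits: 149.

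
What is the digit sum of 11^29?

11^29 = 1586309297171491574414436704891
Sum of its 31 digits: 140.

140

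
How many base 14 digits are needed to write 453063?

5

453063 in base 14 is BB179, which has 5 digits.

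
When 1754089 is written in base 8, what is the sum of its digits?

29

1754089 in base 8 is 6541751.
Digit sum: 6+5+4+1+7+5+1 = 29.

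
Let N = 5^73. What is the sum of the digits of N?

221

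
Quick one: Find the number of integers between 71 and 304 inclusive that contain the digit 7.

The integers in [71, 304] that contain the digit 7: 71, 72, 73, 74, 75, 76, …, 287, 297.
49 qualify.

49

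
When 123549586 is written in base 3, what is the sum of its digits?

123549586 in base 3 is 22121110222011121.
Digit sum: 2+2+1+2+1+1+1+0+2+2+2+0+1+1+1+2+1 = 22.

22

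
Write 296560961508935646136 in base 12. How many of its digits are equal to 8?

1

296560961508935646136 in base 12 is B18051947106B990BB4.
The digit 8 appears 1 time.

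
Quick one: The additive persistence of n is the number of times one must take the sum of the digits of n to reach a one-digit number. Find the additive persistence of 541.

541 → 10 → 1 (2 steps)

2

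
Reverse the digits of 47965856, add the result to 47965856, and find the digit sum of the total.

28

Reversal of 47965856 is 65856974; 47965856 + 65856974 = 113822830.
Digit sum of 113822830: 1+1+3+8+2+2+8+3+0 = 28.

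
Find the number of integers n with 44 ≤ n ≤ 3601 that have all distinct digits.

1987

The integers in [44, 3601] that have all distinct digits: 45, 46, 47, 48, 49, 50, …, 3598, 3601.
1987 qualify.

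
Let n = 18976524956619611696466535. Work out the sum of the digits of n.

1+8+9+7+6+5+2+4+9+5+6+6+1+9+6+1+1+6+9+6+4+6+6+5+3+5 = 136

136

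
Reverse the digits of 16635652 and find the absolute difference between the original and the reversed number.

Reverse of 16635652 is 25653661.
|16635652 − 25653661| = 9018009

9018009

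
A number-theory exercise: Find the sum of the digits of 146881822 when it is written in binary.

13

146881822 in base 2 is 1000110000010011110100011110.
Digit sum: 1+0+0+0+1+1+0+0+0+0+0+1+0+0+1+1+1+1+0+1+0+0+0+1+1+1+1+0 = 13.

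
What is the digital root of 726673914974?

7+2+6+6+7+3+9+1+4+9+7+4 = 65
6+5 = 11
1+1 = 2

2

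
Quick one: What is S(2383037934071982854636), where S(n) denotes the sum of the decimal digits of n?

101

2+3+8+3+0+3+7+9+3+4+0+7+1+9+8+2+8+5+4+6+3+6 = 101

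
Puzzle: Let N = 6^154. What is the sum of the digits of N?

6^154 = 684372514226029465146988901666992229076224949729952900951214794768336887871051896367613512122126815126166485053049143296
Sum of its 120 digits: 549.

549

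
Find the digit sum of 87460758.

8+7+4+6+0+7+5+8 = 45

45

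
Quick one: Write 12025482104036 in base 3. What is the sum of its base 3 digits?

26

12025482104036 in base 3 is 1120120121212112011010000102.
Digit sum: 1+1+2+0+1+2+0+1+2+1+2+1+2+1+1+2+0+1+1+0+1+0+0+0+0+1+0+2 = 26.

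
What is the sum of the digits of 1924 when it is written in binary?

1924 in base 2 is 11110000100.
Digit sum: 1+1+1+1+0+0+0+0+1+0+0 = 5.

5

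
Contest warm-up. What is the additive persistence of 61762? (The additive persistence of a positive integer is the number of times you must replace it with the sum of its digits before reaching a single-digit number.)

2

61762 → 22 → 4 (2 steps)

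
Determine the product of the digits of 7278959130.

0

7×2×7×8×9×5×9×1×3×0 = 0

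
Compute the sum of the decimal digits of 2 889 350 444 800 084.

2+8+8+9+3+5+0+4+4+4+8+0+0+0+8+4 = 67

67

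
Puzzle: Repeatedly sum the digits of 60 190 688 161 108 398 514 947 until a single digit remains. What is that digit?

6

6+0+1+9+0+6+8+8+1+6+1+1+0+8+3+9+8+5+1+4+9+4+7 = 105
1+0+5 = 6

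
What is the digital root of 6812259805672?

6+8+1+2+2+5+9+8+0+5+6+7+2 = 61
6+1 = 7

7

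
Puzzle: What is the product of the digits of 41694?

864

4×1×6×9×4 = 864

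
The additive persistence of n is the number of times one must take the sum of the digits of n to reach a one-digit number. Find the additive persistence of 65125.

3

65125 → 19 → 10 → 1 (3 steps)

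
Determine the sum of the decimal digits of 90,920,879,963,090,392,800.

93

9+0+9+2+0+8+7+9+9+6+3+0+9+0+3+9+2+8+0+0 = 93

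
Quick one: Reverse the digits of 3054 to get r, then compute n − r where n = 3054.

Reverse of 3054 is 4503.
3054 − 4503 = -1449

-1449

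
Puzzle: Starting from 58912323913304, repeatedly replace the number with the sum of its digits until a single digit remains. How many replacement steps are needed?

58912323913304 → 53 → 8 (2 steps)

2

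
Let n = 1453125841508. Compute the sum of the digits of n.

1+4+5+3+1+2+5+8+4+1+5+0+8 = 47

47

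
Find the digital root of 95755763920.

4

9+5+7+5+5+7+6+3+9+2+0 = 58
5+8 = 13
1+3 = 4
(Equivalently, 95755763920 mod 9 = 4.)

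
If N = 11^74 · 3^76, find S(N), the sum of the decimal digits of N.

11^74 · 3^76 = 210995921417990229496034444589023357149677423117492737782892135182501530722391408988735835188556260909609796511561
Sum of its 114 digits: 522.

522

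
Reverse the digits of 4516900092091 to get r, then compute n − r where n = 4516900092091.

2613999995937

Reverse of 4516900092091 is 1902900096154.
4516900092091 − 1902900096154 = 2613999995937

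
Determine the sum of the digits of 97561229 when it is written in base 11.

29

97561229 in base 11 is 50086217.
Digit sum: 5+0+0+8+6+2+1+7 = 29.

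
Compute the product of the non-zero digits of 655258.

6×5×5×2×5×8 = 12000

12000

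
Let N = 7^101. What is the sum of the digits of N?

7^101 = 22641335567373305939412534383701517676000422392332377806537267319741840217458496420007
Sum of its 86 digits: 346.

346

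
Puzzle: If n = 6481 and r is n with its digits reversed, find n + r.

Reverse of 6481 is 1846.
6481 + 1846 = 8327

8327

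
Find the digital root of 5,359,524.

6

5+3+5+9+5+2+4 = 33
3+3 = 6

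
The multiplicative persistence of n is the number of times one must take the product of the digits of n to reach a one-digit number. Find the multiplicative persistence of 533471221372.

533471221372 → 211680 → 0 (2 steps)

2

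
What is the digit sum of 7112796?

7+1+1+2+7+9+6 = 33

33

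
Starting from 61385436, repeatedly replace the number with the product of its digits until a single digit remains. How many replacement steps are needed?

61385436 → 51840 → 0 (2 steps)

2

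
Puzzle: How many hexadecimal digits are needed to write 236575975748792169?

15

236575975748792169 in base 16 is 3487C98B4E5EF69, which has 15 digits.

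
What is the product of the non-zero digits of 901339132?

9×1×3×3×9×1×3×2 = 4374

4374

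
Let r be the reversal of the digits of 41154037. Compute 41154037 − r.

-31891077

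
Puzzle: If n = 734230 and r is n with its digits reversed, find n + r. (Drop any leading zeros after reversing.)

766667

Reverse of 734230 is 32437.
734230 + 32437 = 766667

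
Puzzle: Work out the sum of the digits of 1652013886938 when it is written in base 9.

42

1652013886938 in base 9 is 5757120521106.
Digit sum: 5+7+5+7+1+2+0+5+2+1+1+0+6 = 42.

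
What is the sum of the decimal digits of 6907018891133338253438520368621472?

141

6+9+0+7+0+1+8+8+9+1+1+3+3+3+3+8+2+5+3+4+3+8+5+2+0+3+6+8+6+2+1+4+7+2 = 141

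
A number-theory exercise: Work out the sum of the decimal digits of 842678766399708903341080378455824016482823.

8+4+2+6+7+8+7+6+6+3+9+9+7+0+8+9+0+3+3+4+1+0+8+0+3+7+8+4+5+5+8+2+4+0+1+6+4+8+2+8+2+3 = 198

198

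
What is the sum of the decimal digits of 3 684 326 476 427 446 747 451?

104

3+6+8+4+3+2+6+4+7+6+4+2+7+4+4+6+7+4+7+4+5+1 = 104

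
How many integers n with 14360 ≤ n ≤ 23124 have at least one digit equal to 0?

3127

The integers in [14360, 23124] that have at least one digit equal to 0: 14360, 14370, 14380, 14390, 14400, 14401, …, 23110, 23120.
3127 qualify.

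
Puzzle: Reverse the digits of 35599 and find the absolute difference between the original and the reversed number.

Reverse of 35599 is 99553.
|35599 − 99553| = 63954

63954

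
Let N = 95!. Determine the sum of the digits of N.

95! = 10329978488239059262599702099394727095397746340117372869212250571234293987594703124871765375385424468563282236864226607350415360000000000000000000000
Sum of its 149 digits: 585.

585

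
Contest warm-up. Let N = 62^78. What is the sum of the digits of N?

62^78 = 64054814947322132884546796865517979868094334947966287017195263247431352096723570276303143582973128618273669227942685846547711482280808546304
Sum of its 140 digits: 658.

658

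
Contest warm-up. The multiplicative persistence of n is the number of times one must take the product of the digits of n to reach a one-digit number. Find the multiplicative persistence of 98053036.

98053036 → 0 (1 step)

1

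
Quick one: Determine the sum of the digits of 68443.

25

6+8+4+4+3 = 25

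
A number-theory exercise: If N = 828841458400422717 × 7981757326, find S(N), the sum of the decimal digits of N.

120

828841458400422717 × 7981757326 = 6615611382680098262911574742
Sum of its 28 digits: 120.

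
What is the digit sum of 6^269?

909

6^269 = 210225964274934241825544991768463836354856449070776537520878906944001171095107695874542277635340754891241717639717698524126109285700950203546258026786712526131711378801115251219234207425547293099045082676330496
Sum of its 210 digits: 909.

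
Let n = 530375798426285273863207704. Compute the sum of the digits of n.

123

5+3+0+3+7+5+7+9+8+4+2+6+2+8+5+2+7+3+8+6+3+2+0+7+7+0+4 = 123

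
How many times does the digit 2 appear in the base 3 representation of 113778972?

113778972 in base 3 is 21221002120102000.
The digit 2 appears 6 times.

6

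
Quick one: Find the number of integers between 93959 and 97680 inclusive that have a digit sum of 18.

The integers in [93959, 97680] that have a digit sum of 18: 94005, 94014, 94023, 94032, 94041, 94050, …, 97110, 97200.
52 qualify.

52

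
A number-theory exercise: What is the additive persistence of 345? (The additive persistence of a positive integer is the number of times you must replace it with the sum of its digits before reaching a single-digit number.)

345 → 12 → 3 (2 steps)

2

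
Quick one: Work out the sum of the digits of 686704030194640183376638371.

114

6+8+6+7+0+4+0+3+0+1+9+4+6+4+0+1+8+3+3+7+6+6+3+8+3+7+1 = 114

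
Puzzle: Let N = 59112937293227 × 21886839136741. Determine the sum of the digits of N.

59112937293227 × 21886839136741 = 1293795349437117297866153207
Sum of its 28 digits: 131.

131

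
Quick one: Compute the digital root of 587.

2

5+8+7 = 20
2+0 = 2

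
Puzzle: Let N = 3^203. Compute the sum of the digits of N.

3^203 = 7171577699648618772147095694966049924389303221641651391313523966955497254335158940848386874188027
Sum of its 97 digits: 477.

477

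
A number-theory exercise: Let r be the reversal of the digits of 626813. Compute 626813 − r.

Reverse of 626813 is 318626.
626813 − 318626 = 308187

308187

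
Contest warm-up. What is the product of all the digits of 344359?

3×4×4×3×5×9 = 6480

6480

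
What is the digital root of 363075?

6

3+6+3+0+7+5 = 24
2+4 = 6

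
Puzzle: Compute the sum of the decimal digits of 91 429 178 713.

52

9+1+4+2+9+1+7+8+7+1+3 = 52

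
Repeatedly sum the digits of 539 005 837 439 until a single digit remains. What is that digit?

2

5+3+9+0+0+5+8+3+7+4+3+9 = 56
5+6 = 11
1+1 = 2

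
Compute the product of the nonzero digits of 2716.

84

2×7×1×6 = 84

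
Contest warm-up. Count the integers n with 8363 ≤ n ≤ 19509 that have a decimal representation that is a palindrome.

111

The integers in [8363, 19509] that have a decimal representation that is a palindrome: 8448, 8558, 8668, 8778, 8888, 8998, …, 19391, 19491.
111 qualify.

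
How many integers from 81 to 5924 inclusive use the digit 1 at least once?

2331

The integers in [81, 5924] that use the digit 1 at least once: 81, 91, 100, 101, 102, 103, …, 5919, 5921.
2331 qualify.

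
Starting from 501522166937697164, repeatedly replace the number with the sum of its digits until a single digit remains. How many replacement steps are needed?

501522166937697164 → 80 → 8 (2 steps)

2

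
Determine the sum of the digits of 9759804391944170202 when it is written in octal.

58

9759804391944170202 in base 8 is 1035616246120310225332.
Digit sum: 1+0+3+5+6+1+6+2+4+6+1+2+0+3+1+0+2+2+5+3+3+2 = 58.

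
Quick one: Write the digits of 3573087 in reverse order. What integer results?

Reversing 3573087 gives 7803753.

7803753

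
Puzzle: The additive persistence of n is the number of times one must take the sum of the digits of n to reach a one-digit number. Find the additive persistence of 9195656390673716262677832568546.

9195656390673716262677832568546 → 160 → 7 (2 steps)

2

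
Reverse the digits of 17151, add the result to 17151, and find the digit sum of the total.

12

Reversal of 17151 is 15171; 17151 + 15171 = 32322.
Digit sum of 32322: 3+2+3+2+2 = 12.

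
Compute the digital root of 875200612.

8+7+5+2+0+0+6+1+2 = 31
3+1 = 4

4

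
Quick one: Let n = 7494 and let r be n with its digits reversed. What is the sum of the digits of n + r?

12

Reversal of 7494 is 4947; 7494 + 4947 = 12441.
Digit sum of 12441: 1+2+4+4+1 = 12.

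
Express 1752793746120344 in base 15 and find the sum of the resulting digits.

102

1752793746120344 in base 15 is D7992C3B31B7E.
Digit sum: 13+7+9+9+2+12+3+11+3+1+11+7+14 = 102.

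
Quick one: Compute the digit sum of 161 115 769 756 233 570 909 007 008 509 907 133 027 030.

157

1+6+1+1+1+5+7+6+9+7+5+6+2+3+3+5+7+0+9+0+9+0+0+7+0+0+8+5+0+9+9+0+7+1+3+3+0+2+7+0+3+0 = 157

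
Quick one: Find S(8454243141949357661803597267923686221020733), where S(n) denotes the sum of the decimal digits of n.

187

8+4+5+4+2+4+3+1+4+1+9+4+9+3+5+7+6+6+1+8+0+3+5+9+7+2+6+7+9+2+3+6+8+6+2+2+1+0+2+0+7+3+3 = 187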